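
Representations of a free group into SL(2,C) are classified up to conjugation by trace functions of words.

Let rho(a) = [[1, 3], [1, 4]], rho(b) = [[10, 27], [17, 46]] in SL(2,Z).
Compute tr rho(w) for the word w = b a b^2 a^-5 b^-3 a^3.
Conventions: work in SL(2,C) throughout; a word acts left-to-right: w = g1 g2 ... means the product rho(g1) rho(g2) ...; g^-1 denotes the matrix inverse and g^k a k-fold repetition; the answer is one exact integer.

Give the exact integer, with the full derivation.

rho(b) = [[10, 27], [17, 46]]
... * rho(a) = [[1, 3], [1, 4]]  ->  [[37, 138], [63, 235]]
... * rho(b) = [[10, 27], [17, 46]]  ->  [[2716, 7347], [4625, 12511]]
... * rho(b) = [[10, 27], [17, 46]]  ->  [[152059, 411294], [258937, 700381]]
... * rho(a^-1) = [[4, -3], [-1, 1]]  ->  [[196942, -44883], [335367, -76430]]
... * rho(a^-1) = [[4, -3], [-1, 1]]  ->  [[832651, -635709], [1417898, -1082531]]
... * rho(a^-1) = [[4, -3], [-1, 1]]  ->  [[3966313, -3133662], [6754123, -5336225]]
... * rho(a^-1) = [[4, -3], [-1, 1]]  ->  [[18998914, -15032601], [32352717, -25598594]]
... * rho(a^-1) = [[4, -3], [-1, 1]]  ->  [[91028257, -72029343], [155009462, -122656745]]
... * rho(b^-1) = [[46, -27], [-17, 10]]  ->  [[5411798653, -3178056369], [9215599917, -5411822924]]
... * rho(b^-1) = [[46, -27], [-17, 10]]  ->  [[302969696311, -177899127321], [515918585890, -302939426999]]
... * rho(b^-1) = [[46, -27], [-17, 10]]  ->  [[16960891194763, -9959173073607], [28882225209923, -16959196089020]]
... * rho(a) = [[1, 3], [1, 4]]  ->  [[7001718121156, 11045981289861], [11923029120903, 18809891273689]]
... * rho(a) = [[1, 3], [1, 4]]  ->  [[18047699411017, 65189079522912], [30732920394592, 111008652457465]]
... * rho(a) = [[1, 3], [1, 4]]  ->  [[83236778933929, 314899416324699], [141741572852057, 536233371013636]]
tr = 83236778933929 + 536233371013636 = 619470149947565

619470149947565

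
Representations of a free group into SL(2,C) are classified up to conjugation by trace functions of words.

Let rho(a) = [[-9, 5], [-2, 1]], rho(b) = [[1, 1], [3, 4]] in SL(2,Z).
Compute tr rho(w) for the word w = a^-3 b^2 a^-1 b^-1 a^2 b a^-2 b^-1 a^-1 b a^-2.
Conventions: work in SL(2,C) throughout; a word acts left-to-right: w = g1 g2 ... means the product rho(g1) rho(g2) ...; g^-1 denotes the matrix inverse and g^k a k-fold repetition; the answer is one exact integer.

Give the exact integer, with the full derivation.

10949878889200

rho(a^-1) = [[1, -5], [2, -9]]
... * rho(a^-1) = [[1, -5], [2, -9]]  ->  [[-9, 40], [-16, 71]]
... * rho(a^-1) = [[1, -5], [2, -9]]  ->  [[71, -315], [126, -559]]
... * rho(b) = [[1, 1], [3, 4]]  ->  [[-874, -1189], [-1551, -2110]]
... * rho(b) = [[1, 1], [3, 4]]  ->  [[-4441, -5630], [-7881, -9991]]
... * rho(a^-1) = [[1, -5], [2, -9]]  ->  [[-15701, 72875], [-27863, 129324]]
... * rho(b^-1) = [[4, -1], [-3, 1]]  ->  [[-281429, 88576], [-499424, 157187]]
... * rho(a) = [[-9, 5], [-2, 1]]  ->  [[2355709, -1318569], [4180442, -2339933]]
... * rho(a) = [[-9, 5], [-2, 1]]  ->  [[-18564243, 10459976], [-32944112, 18562277]]
... * rho(b) = [[1, 1], [3, 4]]  ->  [[12815685, 23275661], [22742719, 41304996]]
... * rho(a^-1) = [[1, -5], [2, -9]]  ->  [[59367007, -273559374], [105352711, -485458559]]
... * rho(a^-1) = [[1, -5], [2, -9]]  ->  [[-487751741, 2165199331], [-865564407, 3842363476]]
... * rho(b^-1) = [[4, -1], [-3, 1]]  ->  [[-8446604957, 2652951072], [-14989348056, 4707927883]]
... * rho(a^-1) = [[1, -5], [2, -9]]  ->  [[-3140702813, 18356465137], [-5573492290, 32575389333]]
... * rho(b) = [[1, 1], [3, 4]]  ->  [[51928692598, 70285157735], [92152675709, 124728065042]]
... * rho(a^-1) = [[1, -5], [2, -9]]  ->  [[192499008068, -892209882605], [341608805793, -1583315963923]]
... * rho(a^-1) = [[1, -5], [2, -9]]  ->  [[-1591920757142, 7067393903105], [-2825023122053, 12541799646342]]
tr = -1591920757142 + 12541799646342 = 10949878889200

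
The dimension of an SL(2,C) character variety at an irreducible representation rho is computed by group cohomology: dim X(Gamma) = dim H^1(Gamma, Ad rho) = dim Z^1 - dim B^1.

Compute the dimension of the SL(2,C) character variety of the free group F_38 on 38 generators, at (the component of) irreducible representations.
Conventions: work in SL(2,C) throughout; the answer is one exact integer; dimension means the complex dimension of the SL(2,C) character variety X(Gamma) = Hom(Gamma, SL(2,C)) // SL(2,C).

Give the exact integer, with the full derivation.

111

The free group F_38: 38 generators, no relators.
A cocycle picks one sl_2 vector per generator freely, giving dim Z^1 = 3*38 = 114.
Irreducibility makes the coboundary map sl_2 -> Z^1 injective (trivial centralizer), so dim B^1 = 3.
dim H^1 = 114 - 3 = 111, which is dim X.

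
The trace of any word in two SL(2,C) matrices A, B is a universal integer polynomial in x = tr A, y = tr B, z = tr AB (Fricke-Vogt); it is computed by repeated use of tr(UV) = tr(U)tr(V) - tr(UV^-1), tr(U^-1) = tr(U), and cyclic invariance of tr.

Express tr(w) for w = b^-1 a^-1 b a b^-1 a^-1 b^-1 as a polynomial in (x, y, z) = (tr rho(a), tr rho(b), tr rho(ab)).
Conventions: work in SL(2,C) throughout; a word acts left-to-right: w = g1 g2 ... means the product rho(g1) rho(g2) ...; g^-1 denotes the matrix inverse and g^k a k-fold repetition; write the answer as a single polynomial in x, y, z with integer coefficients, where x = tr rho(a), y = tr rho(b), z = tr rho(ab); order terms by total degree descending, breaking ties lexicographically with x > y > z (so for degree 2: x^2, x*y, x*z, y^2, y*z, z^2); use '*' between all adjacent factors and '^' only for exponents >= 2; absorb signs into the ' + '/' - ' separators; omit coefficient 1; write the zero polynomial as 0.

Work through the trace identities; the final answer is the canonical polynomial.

-x*y^2*z^2 + 2*x^2*y*z + y^3*z + y*z^3 - x^3 - x*y^2 - x*z^2 - 3*y*z + 3*x

so tr(a^-1 b) = tr(b) * tr(a) - tr(b a)  (eliminate a^-1) = x*y - z
tr(b a b) = tr(b) * tr(a b) - tr(a)  (reduce the b square) = y*z - x
tr(b a b a) = tr(a b) * tr(a b) - tr(1)  (split on a) = z^2 - 2
reduce: tr(a^-1 b a b) = tr(b a b) * tr(a) - tr(b a b a)  (eliminate a^-1) = x*y*z - x^2 - z^2 + 2
tr(a^-2 b a b) = tr(a^-1 b a b) * tr(a) - tr(a^-1 b a b a)  (eliminate a^-1) = x^2*y*z - x^3 - x*z^2 - y*z + 3*x
tr(a^-1 b a b^-1 a^-1) = tr(a^-2 b a) * tr(b) - tr(a^-2 b a b)  (eliminate b^-1) = -x^2*y*z + x^3 + x*y^2 + x*z^2 - 3*x
tr(b^2) = tr(b) * tr(b) - tr(1)  (reduce the b square) = y^2 - 2
tr(b a^-1 b) = tr(b^2) * tr(a) - tr(b^2 a)  (eliminate a^-1) = x*y^2 - y*z - x
tr(b a b^2) = tr(b) * tr(a b^2) - tr(a b)  (reduce the b square) = y^2*z - x*y - z
reduce: tr(a b a) = tr(a) * tr(b a) - tr(b)  (reduce the a square) = x*z - y
so tr(b a b^2 a) = tr(b) * tr(a b a b) - tr(a b a)  (reduce the b square) = y*z^2 - x*z - y
tr(b a^-1 b a b) = tr(b a b^2) * tr(a) - tr(b a b^2 a)  (eliminate a^-1) = x*y^2*z - x^2*y - y*z^2 + y
tr(b a b a b a) = tr(b a b a) * tr(b a) - tr(a b)  (split on b) = z^3 - 3*z
tr(b a^-1 b a b a) = tr(b a b a b) * tr(a) - tr(b a b a b a)  (eliminate a^-1) = x*y*z^2 - x^2*z - z^3 - x*y + 3*z
so tr(a^-1 b a^-1 b a b) = tr(b a^-1 b a b) * tr(a) - tr(b a^-1 b a b a)  (eliminate a^-1) = x^2*y^2*z - x^3*y - 2*x*y*z^2 + x^2*z + z^3 + 2*x*y - 3*z
so tr(a^-1 b a b^-1 a^-1 b) = tr(a^-1 b a^-1 b a) * tr(b) - tr(a^-1 b a^-1 b a b)  (eliminate b^-1) = -x^2*y^2*z + x^3*y + x*y^3 + 2*x*y*z^2 - x^2*z - y^2*z - z^3 - 3*x*y + 3*z
tr(b^-1 a^-1 b a b^-1 a^-1) = tr(a^-1 b a b^-1 a^-1) * tr(b) - tr(a^-1 b a b^-1 a^-1 b)  (eliminate b^-1) = -x*y*z^2 + x^2*z + y^2*z + z^3 - 3*z
reduce: tr(b^-1 a^-1 b a b^-1 a^-1 b^-1) = tr(b^-1 a^-1 b a b^-1 a^-1) * tr(b) - tr(b^-1 a^-1 b a b^-1 a^-1 b)  (eliminate b^-1) = -x*y^2*z^2 + 2*x^2*y*z + y^3*z + y*z^3 - x^3 - x*y^2 - x*z^2 - 3*y*z + 3*x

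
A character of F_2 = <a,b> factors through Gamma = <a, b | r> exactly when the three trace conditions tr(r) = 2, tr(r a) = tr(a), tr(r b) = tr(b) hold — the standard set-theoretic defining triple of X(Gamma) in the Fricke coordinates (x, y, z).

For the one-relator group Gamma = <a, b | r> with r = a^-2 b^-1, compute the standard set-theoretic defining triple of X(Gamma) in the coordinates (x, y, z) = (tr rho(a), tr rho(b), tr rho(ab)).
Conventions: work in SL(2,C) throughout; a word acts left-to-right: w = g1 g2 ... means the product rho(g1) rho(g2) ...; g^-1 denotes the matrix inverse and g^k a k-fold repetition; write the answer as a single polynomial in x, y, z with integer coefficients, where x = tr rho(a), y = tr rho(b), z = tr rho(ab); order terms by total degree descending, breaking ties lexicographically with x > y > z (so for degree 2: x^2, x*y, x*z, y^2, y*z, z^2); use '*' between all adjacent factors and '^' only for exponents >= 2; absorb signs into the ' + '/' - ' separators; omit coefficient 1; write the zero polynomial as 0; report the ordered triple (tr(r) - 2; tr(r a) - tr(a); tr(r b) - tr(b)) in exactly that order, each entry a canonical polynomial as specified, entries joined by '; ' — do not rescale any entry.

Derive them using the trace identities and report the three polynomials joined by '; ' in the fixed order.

x*z - y - 2; -x + z; x^2 - y - 2

apply: trace(a^-1) = trace(a) = x
trace(a^-1 b) = trace(b) trace(a) - trace(b a) = x*y - z
use: trace(a^-1 b^-1) = trace(a^-1) trace(b) - trace(a^-1 b) = z
use: trace(a^-2 b^-1) = trace(a^-1 b^-1) trace(a) - trace(a^-1 b^-1 a) = x*z - y
trace(a^-2) = trace(a^-1) trace(a) - trace(1) = x^2 - 2
assemble the triple (trace(r) - 2; trace(r a) - x; trace(r b) - y)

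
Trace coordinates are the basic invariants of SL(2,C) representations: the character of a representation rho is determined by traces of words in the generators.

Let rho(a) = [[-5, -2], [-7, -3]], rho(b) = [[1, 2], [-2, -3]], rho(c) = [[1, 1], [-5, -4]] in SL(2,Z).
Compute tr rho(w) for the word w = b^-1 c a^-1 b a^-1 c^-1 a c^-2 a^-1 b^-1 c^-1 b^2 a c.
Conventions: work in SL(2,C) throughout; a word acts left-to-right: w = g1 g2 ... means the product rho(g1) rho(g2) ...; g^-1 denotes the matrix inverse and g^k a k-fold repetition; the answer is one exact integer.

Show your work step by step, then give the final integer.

rho(b^-1) = [[-3, -2], [2, 1]]
... * rho(c) = [[1, 1], [-5, -4]]  ->  [[7, 5], [-3, -2]]
... * rho(a^-1) = [[-3, 2], [7, -5]]  ->  [[14, -11], [-5, 4]]
... * rho(b) = [[1, 2], [-2, -3]]  ->  [[36, 61], [-13, -22]]
... * rho(a^-1) = [[-3, 2], [7, -5]]  ->  [[319, -233], [-115, 84]]
... * rho(c^-1) = [[-4, -1], [5, 1]]  ->  [[-2441, -552], [880, 199]]
... * rho(a) = [[-5, -2], [-7, -3]]  ->  [[16069, 6538], [-5793, -2357]]
... * rho(c^-1) = [[-4, -1], [5, 1]]  ->  [[-31586, -9531], [11387, 3436]]
... * rho(c^-1) = [[-4, -1], [5, 1]]  ->  [[78689, 22055], [-28368, -7951]]
... * rho(a^-1) = [[-3, 2], [7, -5]]  ->  [[-81682, 47103], [29447, -16981]]
... * rho(b^-1) = [[-3, -2], [2, 1]]  ->  [[339252, 210467], [-122303, -75875]]
... * rho(c^-1) = [[-4, -1], [5, 1]]  ->  [[-304673, -128785], [109837, 46428]]
... * rho(b) = [[1, 2], [-2, -3]]  ->  [[-47103, -222991], [16981, 80390]]
... * rho(b) = [[1, 2], [-2, -3]]  ->  [[398879, 574767], [-143799, -207208]]
... * rho(a) = [[-5, -2], [-7, -3]]  ->  [[-6017764, -2522059], [2169451, 909222]]
... * rho(c) = [[1, 1], [-5, -4]]  ->  [[6592531, 4070472], [-2376659, -1467437]]
tr = 6592531 + -1467437 = 5125094

5125094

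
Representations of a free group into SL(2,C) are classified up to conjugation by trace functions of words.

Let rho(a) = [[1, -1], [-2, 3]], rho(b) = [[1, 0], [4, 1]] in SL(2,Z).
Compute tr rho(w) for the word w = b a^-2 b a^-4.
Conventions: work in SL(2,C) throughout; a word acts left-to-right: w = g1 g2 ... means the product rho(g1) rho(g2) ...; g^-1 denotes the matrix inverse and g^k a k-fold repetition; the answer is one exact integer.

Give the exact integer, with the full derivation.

rho(b) = [[1, 0], [4, 1]]
... * rho(a^-1) = [[3, 1], [2, 1]]  ->  [[3, 1], [14, 5]]
... * rho(a^-1) = [[3, 1], [2, 1]]  ->  [[11, 4], [52, 19]]
... * rho(b) = [[1, 0], [4, 1]]  ->  [[27, 4], [128, 19]]
... * rho(a^-1) = [[3, 1], [2, 1]]  ->  [[89, 31], [422, 147]]
... * rho(a^-1) = [[3, 1], [2, 1]]  ->  [[329, 120], [1560, 569]]
... * rho(a^-1) = [[3, 1], [2, 1]]  ->  [[1227, 449], [5818, 2129]]
... * rho(a^-1) = [[3, 1], [2, 1]]  ->  [[4579, 1676], [21712, 7947]]
tr = 4579 + 7947 = 12526

12526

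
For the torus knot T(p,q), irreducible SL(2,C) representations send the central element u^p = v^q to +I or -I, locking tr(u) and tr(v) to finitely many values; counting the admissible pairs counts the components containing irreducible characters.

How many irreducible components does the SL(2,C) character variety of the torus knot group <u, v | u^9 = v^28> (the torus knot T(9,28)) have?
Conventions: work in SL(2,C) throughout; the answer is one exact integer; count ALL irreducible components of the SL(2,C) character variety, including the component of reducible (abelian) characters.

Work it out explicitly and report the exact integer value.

109

Gamma = < u, v | u^9 = v^28 > (torus knot T(9,28)); the central element u^9 = v^28 acts as +I or -I in any irreducible SL(2,C) representation.
On an irreducible component, tr(u) is locked at 2*cos(pi*alpha/9) for some alpha in 1..8, and tr(v) at 2*cos(pi*beta/28) for some beta in 1..27.
Consistency of u^9 = (-1)^alpha I with v^28 = (-1)^beta I forces alpha = beta (mod 2).
Counting: 4 odd alphas x 14 odd betas + 4 even alphas x 13 even betas = 56 + 52 = 108.
components with irreducible characters: 108; plus the single component of reducible (abelian) characters: total 109.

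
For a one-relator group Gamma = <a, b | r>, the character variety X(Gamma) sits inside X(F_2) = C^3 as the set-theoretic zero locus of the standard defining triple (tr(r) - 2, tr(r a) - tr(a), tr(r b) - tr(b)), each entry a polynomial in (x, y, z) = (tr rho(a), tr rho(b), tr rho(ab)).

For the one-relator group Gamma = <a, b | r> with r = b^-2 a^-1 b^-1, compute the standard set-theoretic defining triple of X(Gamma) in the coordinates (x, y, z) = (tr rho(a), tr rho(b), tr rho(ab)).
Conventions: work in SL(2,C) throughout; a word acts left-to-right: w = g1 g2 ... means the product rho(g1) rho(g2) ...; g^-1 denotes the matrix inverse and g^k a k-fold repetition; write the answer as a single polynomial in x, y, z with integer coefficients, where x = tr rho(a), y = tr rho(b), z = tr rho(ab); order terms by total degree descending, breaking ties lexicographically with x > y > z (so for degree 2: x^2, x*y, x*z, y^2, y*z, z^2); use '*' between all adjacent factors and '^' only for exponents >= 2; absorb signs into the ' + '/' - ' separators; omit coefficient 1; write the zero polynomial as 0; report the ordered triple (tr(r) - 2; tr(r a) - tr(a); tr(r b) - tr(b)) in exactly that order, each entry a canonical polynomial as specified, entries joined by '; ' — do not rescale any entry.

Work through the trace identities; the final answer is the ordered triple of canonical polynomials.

y^2*z - x*y - z - 2; x*y^2*z - x^2*y - y*z^2 - x + y; y*z - x - y

trace(b^-1) = trace(b) = y
trace(b^-1 a) = trace(a)*trace(b) - trace(a b) = x*y - z
trace(a^-1 b^-1) = trace(b^-1)*trace(a) - trace(b^-1 a) = z
trace(a^-1 b^-2) = trace(a^-1 b^-1)*trace(b) - trace(a^-1) = y*z - x
trace(b^-2 a^-1 b^-1) = trace(a^-1 b^-2)*trace(b) - trace(a^-1 b^-1) = y^2*z - x*y - z
trace(b^-2 a) = trace(a b^-1)*trace(b) - trace(a)   [inverse elimination on b] = x*y^2 - y*z - x
trace(b^-1 a b^-2) = trace(b^-2 a)*trace(b) - trace(b^-2 a b)   [inverse elimination on b] = x*y^3 - y^2*z - 2*x*y + z
trace(a^2) = trace(a)*trace(a) - trace(1)   [square of a] = x^2 - 2
trace(a^2 b) = trace(a)*trace(b a) - trace(b)   [square of a] = x*z - y
trace(a b^-1 a) = trace(a^2)*trace(b) - trace(a^2 b)   [inverse elimination on b] = x^2*y - x*z - y
trace(a b a b) = trace(b a)*trace(b a) - trace(1)   [split at a repeated b] = z^2 - 2
trace(a b^-1 a b) = trace(a b a)*trace(b) - trace(a b a b)   [inverse elimination on b] = x*y*z - y^2 - z^2 + 2
trace(b^-1 a b^-1 a) = trace(a b^-1 a)*trace(b) - trace(a b^-1 a b)   [inverse elimination on b] = x^2*y^2 - 2*x*y*z + z^2 - 2
trace(b^-1 a b^-2 a) = trace(b^-1 a b^-1 a)*trace(b) - trace(b^-1 a b^-1 a b)   [inverse elimination on b] = x^2*y^3 - 2*x*y^2*z - x^2*y + y*z^2 + x*z - y
trace(b^-2 a^-1 b^-1 a) = trace(b^-1 a b^-2)*trace(a) - trace(b^-1 a b^-2 a)   [inverse elimination on a] = x*y^2*z - x^2*y - y*z^2 + y
assemble the triple (trace(r) - 2; trace(r a) - x; trace(r b) - y)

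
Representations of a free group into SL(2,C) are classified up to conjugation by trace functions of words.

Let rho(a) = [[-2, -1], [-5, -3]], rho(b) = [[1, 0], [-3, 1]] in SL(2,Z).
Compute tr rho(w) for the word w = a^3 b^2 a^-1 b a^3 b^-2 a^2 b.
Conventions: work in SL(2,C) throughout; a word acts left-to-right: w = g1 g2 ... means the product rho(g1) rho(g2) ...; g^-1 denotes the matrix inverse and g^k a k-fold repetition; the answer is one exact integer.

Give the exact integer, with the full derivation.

rho(a) = [[-2, -1], [-5, -3]]
... * rho(a) = [[-2, -1], [-5, -3]]  ->  [[9, 5], [25, 14]]
... * rho(a) = [[-2, -1], [-5, -3]]  ->  [[-43, -24], [-120, -67]]
... * rho(b) = [[1, 0], [-3, 1]]  ->  [[29, -24], [81, -67]]
... * rho(b) = [[1, 0], [-3, 1]]  ->  [[101, -24], [282, -67]]
... * rho(a^-1) = [[-3, 1], [5, -2]]  ->  [[-423, 149], [-1181, 416]]
... * rho(b) = [[1, 0], [-3, 1]]  ->  [[-870, 149], [-2429, 416]]
... * rho(a) = [[-2, -1], [-5, -3]]  ->  [[995, 423], [2778, 1181]]
... * rho(a) = [[-2, -1], [-5, -3]]  ->  [[-4105, -2264], [-11461, -6321]]
... * rho(a) = [[-2, -1], [-5, -3]]  ->  [[19530, 10897], [54527, 30424]]
... * rho(b^-1) = [[1, 0], [3, 1]]  ->  [[52221, 10897], [145799, 30424]]
... * rho(b^-1) = [[1, 0], [3, 1]]  ->  [[84912, 10897], [237071, 30424]]
... * rho(a) = [[-2, -1], [-5, -3]]  ->  [[-224309, -117603], [-626262, -328343]]
... * rho(a) = [[-2, -1], [-5, -3]]  ->  [[1036633, 577118], [2894239, 1611291]]
... * rho(b) = [[1, 0], [-3, 1]]  ->  [[-694721, 577118], [-1939634, 1611291]]
tr = -694721 + 1611291 = 916570

916570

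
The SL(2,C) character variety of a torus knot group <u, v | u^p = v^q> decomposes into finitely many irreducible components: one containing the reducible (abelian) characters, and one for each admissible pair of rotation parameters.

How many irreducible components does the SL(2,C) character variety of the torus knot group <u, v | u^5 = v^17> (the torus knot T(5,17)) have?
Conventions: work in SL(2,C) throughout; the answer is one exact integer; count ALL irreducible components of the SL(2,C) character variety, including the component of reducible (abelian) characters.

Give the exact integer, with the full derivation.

In the torus knot group T(5,17), u^5 = v^17 is central, so an irreducible representation sends it to +I or -I (Schur).
This locks tr(u) to 2*cos(pi*alpha/5), alpha in 1..4, and tr(v) to 2*cos(pi*beta/17), beta in 1..16, on each component of irreducible characters.
Consistency of u^5 = (-1)^alpha I with v^17 = (-1)^beta I forces alpha = beta (mod 2).
Counting: 2 odd alphas x 8 odd betas + 2 even alphas x 8 even betas = 16 + 16 = 32.
That is 32 components of irreducible characters, and with the reducible (abelian) component the total is 33.

33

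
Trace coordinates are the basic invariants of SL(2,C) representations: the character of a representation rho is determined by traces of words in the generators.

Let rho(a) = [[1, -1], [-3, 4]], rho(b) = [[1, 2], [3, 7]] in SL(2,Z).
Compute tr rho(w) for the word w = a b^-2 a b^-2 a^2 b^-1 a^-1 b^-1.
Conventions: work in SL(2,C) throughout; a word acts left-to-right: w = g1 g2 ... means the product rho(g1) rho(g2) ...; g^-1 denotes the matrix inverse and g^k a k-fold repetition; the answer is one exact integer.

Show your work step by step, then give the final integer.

rho(a) = [[1, -1], [-3, 4]]
... * rho(b^-1) = [[7, -2], [-3, 1]]  ->  [[10, -3], [-33, 10]]
... * rho(b^-1) = [[7, -2], [-3, 1]]  ->  [[79, -23], [-261, 76]]
... * rho(a) = [[1, -1], [-3, 4]]  ->  [[148, -171], [-489, 565]]
... * rho(b^-1) = [[7, -2], [-3, 1]]  ->  [[1549, -467], [-5118, 1543]]
... * rho(b^-1) = [[7, -2], [-3, 1]]  ->  [[12244, -3565], [-40455, 11779]]
... * rho(a) = [[1, -1], [-3, 4]]  ->  [[22939, -26504], [-75792, 87571]]
... * rho(a) = [[1, -1], [-3, 4]]  ->  [[102451, -128955], [-338505, 426076]]
... * rho(b^-1) = [[7, -2], [-3, 1]]  ->  [[1104022, -333857], [-3647763, 1103086]]
... * rho(a^-1) = [[4, 1], [3, 1]]  ->  [[3414517, 770165], [-11281794, -2544677]]
... * rho(b^-1) = [[7, -2], [-3, 1]]  ->  [[21591124, -6058869], [-71338527, 20018911]]
tr = 21591124 + 20018911 = 41610035

41610035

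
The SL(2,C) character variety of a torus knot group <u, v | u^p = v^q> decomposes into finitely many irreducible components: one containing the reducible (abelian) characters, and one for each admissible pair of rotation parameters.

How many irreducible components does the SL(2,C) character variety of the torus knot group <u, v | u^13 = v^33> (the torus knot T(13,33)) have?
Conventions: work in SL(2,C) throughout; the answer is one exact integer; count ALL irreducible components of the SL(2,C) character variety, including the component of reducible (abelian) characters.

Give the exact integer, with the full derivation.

In the torus knot group T(13,33), u^13 = v^33 is central, so an irreducible representation sends it to +I or -I (Schur).
So on each irreducible component the traces are pinned: tr(u) = 2*cos(pi*alpha/13) with 1 <= alpha <= 12, tr(v) = 2*cos(pi*beta/33) with 1 <= beta <= 32.
The two central values (-1)^alpha I and (-1)^beta I must be the same matrix, so alpha and beta share a parity.
Counting: 6 odd alphas x 16 odd betas + 6 even alphas x 16 even betas = 96 + 96 = 192.
Total: 192 irreducible-character components + 1 reducible (abelian) component = 193.

193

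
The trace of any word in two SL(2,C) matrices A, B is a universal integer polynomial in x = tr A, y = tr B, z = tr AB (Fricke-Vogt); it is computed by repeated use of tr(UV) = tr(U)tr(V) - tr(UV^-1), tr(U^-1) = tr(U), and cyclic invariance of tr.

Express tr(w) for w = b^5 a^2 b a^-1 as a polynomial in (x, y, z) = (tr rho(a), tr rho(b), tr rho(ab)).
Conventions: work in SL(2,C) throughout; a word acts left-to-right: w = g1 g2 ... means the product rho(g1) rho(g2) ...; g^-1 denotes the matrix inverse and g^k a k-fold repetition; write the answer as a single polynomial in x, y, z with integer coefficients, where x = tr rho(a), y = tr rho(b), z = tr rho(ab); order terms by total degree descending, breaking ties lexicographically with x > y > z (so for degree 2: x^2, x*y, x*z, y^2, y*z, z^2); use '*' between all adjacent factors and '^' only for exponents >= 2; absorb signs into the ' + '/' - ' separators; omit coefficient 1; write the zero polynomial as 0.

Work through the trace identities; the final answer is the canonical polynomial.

x^2*y^5*z - x^3*y^4 - x*y^6 - x*y^4*z^2 - 3*x^2*y^3*z + y^5*z + 3*x^3*y^2 + 6*x*y^4 + 3*x*y^2*z^2 + x^2*y*z - 4*y^3*z - x^3 - 10*x*y^2 - x*z^2 + 3*y*z + 3*x

tr(b a b) = tr(b)*tr(a b) - tr(a)   [square of b] = y*z - x
next, tr(b^2 a b) = tr(b)*tr(b a b) - tr(b a)   [square of b] = y^2*z - x*y - z
tr(b^3 a b) = tr(b)*tr(b^2 a b) - tr(b^2 a)   [square of b] = y^3*z - x*y^2 - 2*y*z + x
and tr(b^5 a) = tr(b)*tr(b^3 a b) - tr(b^3 a)   [square of b] = y^4*z - x*y^3 - 3*y^2*z + 2*x*y + z
tr(b^2) = tr(b)*tr(b) - tr(1)   [square of b] = y^2 - 2
and tr(b^3) = tr(b)*tr(b^2) - tr(b)   [square of b] = y^3 - 3*y
next, tr(b^4) = tr(b)*tr(b^3) - tr(b^2)   [square of b] = y^4 - 4*y^2 + 2
next, tr(b^5) = tr(b)*tr(b^4) - tr(b^3)   [square of b] = y^5 - 5*y^3 + 5*y
and tr(a^2 b^5) = tr(a)*tr(b^5 a) - tr(b^5)   [square of a] = x*y^4*z - x^2*y^3 - y^5 - 3*x*y^2*z + 2*x^2*y + 5*y^3 + x*z - 5*y
tr(b a^2 b) = tr(a)*tr(b^2 a) - tr(b^2)   [square of a] = x*y*z - x^2 - y^2 + 2
and tr(b a^2) = tr(a)*tr(b a) - tr(b)   [square of a] = x*z - y
next, tr(a^2 b^3) = tr(b)*tr(b a^2 b) - tr(b a^2)   [square of b] = x*y^2*z - x^2*y - y^3 - x*z + 3*y
next, tr(a^2 b^4) = tr(b)*tr(a^2 b^3) - tr(a^2 b^2)   [square of b] = x*y^3*z - x^2*y^2 - y^4 - 2*x*y*z + x^2 + 4*y^2 - 2
tr(b^5 a^2 b) = tr(b)*tr(a^2 b^5) - tr(a^2 b^4)   [square of b] = x*y^5*z - x^2*y^4 - y^6 - 4*x*y^3*z + 3*x^2*y^2 + 6*y^4 + 3*x*y*z - x^2 - 9*y^2 + 2
next, tr(a b a b) = tr(a b)*tr(a b) - tr(1)   [split at a repeated a] = z^2 - 2
and tr(a b a b^2) = tr(b)*tr(a b a b) - tr(a b a)   [square of b] = y*z^2 - x*z - y
tr(b a b^3 a) = tr(b)*tr(a b a b^2) - tr(a b a b)   [square of b] = y^2*z^2 - x*y*z - y^2 - z^2 + 2
tr(b^2 a^2 b a b) = tr(a)*tr(b a b^3 a) - tr(b a b^3)   [square of a] = x*y^2*z^2 - x^2*y*z - y^3*z - x*z^2 + 2*y*z + x
and tr(a^2 b a b) = tr(a)*tr(b a b a) - tr(b a b)   [square of a] = x*z^2 - y*z - x
and tr(a^2 b a) = tr(a)*tr(a b a) - tr(a b)   [square of a] = x^2*z - x*y - z
tr(b^2 a^2 b a) = tr(b)*tr(a^2 b a b) - tr(a^2 b a)   [square of b] = x*y*z^2 - x^2*z - y^2*z + z
tr(b^3 a^2 b a b) = tr(b)*tr(b^2 a^2 b a b) - tr(b^2 a^2 b a)   [square of b] = x*y^3*z^2 - x^2*y^2*z - y^4*z - 2*x*y*z^2 + x^2*z + 3*y^2*z + x*y - z
and tr(b^5 a^2 b a) = tr(b)*tr(b^3 a^2 b a b) - tr(b^3 a^2 b a)   [square of b] = x*y^4*z^2 - x^2*y^3*z - y^5*z - 3*x*y^2*z^2 + 2*x^2*y*z + 4*y^3*z + x*y^2 + x*z^2 - 3*y*z - x
tr(b^5 a^2 b a^-1) = tr(b^5 a^2 b)*tr(a) - tr(b^5 a^2 b a)   [inverse elimination on a] = x^2*y^5*z - x^3*y^4 - x*y^6 - x*y^4*z^2 - 3*x^2*y^3*z + y^5*z + 3*x^3*y^2 + 6*x*y^4 + 3*x*y^2*z^2 + x^2*y*z - 4*y^3*z - x^3 - 10*x*y^2 - x*z^2 + 3*y*z + 3*x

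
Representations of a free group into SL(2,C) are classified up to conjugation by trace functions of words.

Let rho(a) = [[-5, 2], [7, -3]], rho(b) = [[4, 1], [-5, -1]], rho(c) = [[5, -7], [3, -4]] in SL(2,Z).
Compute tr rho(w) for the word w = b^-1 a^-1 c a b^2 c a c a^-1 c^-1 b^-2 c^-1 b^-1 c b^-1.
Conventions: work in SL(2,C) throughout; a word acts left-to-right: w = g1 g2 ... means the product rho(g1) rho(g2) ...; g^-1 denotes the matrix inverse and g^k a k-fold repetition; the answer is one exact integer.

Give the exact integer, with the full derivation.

rho(b^-1) = [[-1, -1], [5, 4]]
... * rho(a^-1) = [[-3, -2], [-7, -5]]  ->  [[10, 7], [-43, -30]]
... * rho(c) = [[5, -7], [3, -4]]  ->  [[71, -98], [-305, 421]]
... * rho(a) = [[-5, 2], [7, -3]]  ->  [[-1041, 436], [4472, -1873]]
... * rho(b) = [[4, 1], [-5, -1]]  ->  [[-6344, -1477], [27253, 6345]]
... * rho(b) = [[4, 1], [-5, -1]]  ->  [[-17991, -4867], [77287, 20908]]
... * rho(c) = [[5, -7], [3, -4]]  ->  [[-104556, 145405], [449159, -624641]]
... * rho(a) = [[-5, 2], [7, -3]]  ->  [[1540615, -645327], [-6618282, 2772241]]
... * rho(c) = [[5, -7], [3, -4]]  ->  [[5767094, -8202997], [-24774687, 35239010]]
... * rho(a^-1) = [[-3, -2], [-7, -5]]  ->  [[40119697, 29480797], [-172349009, -126645676]]
... * rho(c^-1) = [[-4, 7], [-3, 5]]  ->  [[-248921179, 428241864], [1069333064, -1839671443]]
... * rho(b^-1) = [[-1, -1], [5, 4]]  ->  [[2390130499, 1961888635], [-10267690279, -8428018836]]
... * rho(b^-1) = [[-1, -1], [5, 4]]  ->  [[7419312676, 5457424041], [-31872403901, -23444385065]]
... * rho(c^-1) = [[-4, 7], [-3, 5]]  ->  [[-46049522827, 79222308937], [197822770799, -340328752632]]
... * rho(b^-1) = [[-1, -1], [5, 4]]  ->  [[442161067512, 362938758575], [-1899466533959, -1559137781327]]
... * rho(c) = [[5, -7], [3, -4]]  ->  [[3299621613285, -4546882506884], [-14174746013776, 19532816863021]]
... * rho(b^-1) = [[-1, -1], [5, 4]]  ->  [[-26034034147705, -21487151640821], [111838830328881, 92306013465860]]
tr = -26034034147705 + 92306013465860 = 66271979318155

66271979318155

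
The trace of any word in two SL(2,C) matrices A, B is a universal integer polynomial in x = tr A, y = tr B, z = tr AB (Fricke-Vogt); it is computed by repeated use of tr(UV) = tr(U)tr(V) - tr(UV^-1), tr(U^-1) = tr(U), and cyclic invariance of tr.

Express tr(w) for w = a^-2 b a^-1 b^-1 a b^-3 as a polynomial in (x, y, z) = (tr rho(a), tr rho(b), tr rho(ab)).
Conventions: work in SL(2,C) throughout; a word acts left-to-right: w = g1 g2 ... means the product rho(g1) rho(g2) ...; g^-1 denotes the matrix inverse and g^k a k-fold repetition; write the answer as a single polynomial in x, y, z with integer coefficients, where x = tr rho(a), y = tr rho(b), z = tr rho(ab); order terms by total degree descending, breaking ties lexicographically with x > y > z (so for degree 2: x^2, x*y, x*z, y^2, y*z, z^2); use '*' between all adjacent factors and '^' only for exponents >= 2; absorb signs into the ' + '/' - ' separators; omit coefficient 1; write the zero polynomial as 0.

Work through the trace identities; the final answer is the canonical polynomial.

x^3*y^4*z - x^4*y^3 - x^2*y^5 - 2*x^2*y^3*z^2 + x*y^4*z + x*y^2*z^3 + x^4*y + 5*x^2*y^3 + 2*x^2*y*z^2 - x^3*z - 5*x*y^2*z - x*z^3 - 4*x^2*y + y*z^2 + 3*x*z - y

trace(b^-1) = trace(b) = y
trace(b^-1 a) = trace(a) * trace(b) - trace(a b)   [inverse elimination on b] = x*y - z
trace(b^-1 a^-1) = trace(b^-1) * trace(a) - trace(b^-1 a)   [inverse elimination on a] = z
trace(a^-1 b^-2) = trace(b^-1 a^-1) * trace(b) - trace(b^-1 a^-1 b)   [inverse elimination on b] = y*z - x
trace(b^-2) = trace(b^-1) * trace(b) - trace(1)   [inverse elimination on b] = y^2 - 2
trace(b^-2 a^-2) = trace(a^-1 b^-2) * trace(a) - trace(a^-1 b^-2 a)   [inverse elimination on a] = x*y*z - x^2 - y^2 + 2
trace(a b a) = trace(a) * trace(b a) - trace(b)   [square of a] = x*z - y
trace(a b a b) = trace(b a) * trace(b a) - trace(1)   [split at a repeated b] = z^2 - 2
trace(b a b^-1 a) = trace(a b a) * trace(b) - trace(a b a b)   [inverse elimination on b] = x*y*z - y^2 - z^2 + 2
trace(a^-1 b a b^-1) = trace(b a b^-1) * trace(a) - trace(b a b^-1 a)   [inverse elimination on a] = -x*y*z + x^2 + y^2 + z^2 - 2
trace(b a^2 b a) = trace(a) * trace(b a b a) - trace(b a b)   [square of a] = x*z^2 - y*z - x
trace(a b a^-1 b a) = trace(b a^2 b) * trace(a) - trace(b a^2 b a)   [inverse elimination on a] = x^2*y*z - x^3 - x*y^2 - x*z^2 + y*z + 3*x
trace(b a b a b) = trace(b) * trace(a b a b) - trace(a b a)   [square of b] = y*z^2 - x*z - y
trace(b a b a b a) = trace(a b a b) * trace(a b) - trace(b a)   [split at a repeated a] = z^3 - 3*z
trace(a b a^-1 b a b) = trace(b a b a b) * trace(a) - trace(b a b a b a)   [inverse elimination on a] = x*y*z^2 - x^2*z - z^3 - x*y + 3*z
trace(a b a^-1 b a b^-1) = trace(a b a^-1 b a) * trace(b) - trace(a b a^-1 b a b)   [inverse elimination on b] = x^2*y^2*z - x^3*y - x*y^3 - 2*x*y*z^2 + x^2*z + y^2*z + z^3 + 4*x*y - 3*z
trace(b a^-1 b a b^-2 a) = trace(a b a^-1 b a b^-1) * trace(b) - trace(a b a^-1 b a)   [inverse elimination on b] = x^2*y^3*z - x^3*y^2 - x*y^4 - 2*x*y^2*z^2 + y^3*z + y*z^3 + x^3 + 5*x*y^2 + x*z^2 - 4*y*z - 3*x
trace(a^-1 b a^-1 b a b^-2) = trace(b a^-1 b a b^-2) * trace(a) - trace(b a^-1 b a b^-2 a)   [inverse elimination on a] = -x^2*y^3*z + x^3*y^2 + x*y^4 + 2*x*y^2*z^2 - x^2*y*z - y^3*z - y*z^3 - 4*x*y^2 + 4*y*z + x
trace(b^-1 a^-2 b a^-1 b a b^-1) = trace(a^-1 b a^-1 b a b^-2) * trace(a) - trace(a^-1 b a^-1 b a b^-2 a)   [inverse elimination on a] = -x^3*y^3*z + x^4*y^2 + x^2*y^4 + 2*x^2*y^2*z^2 - x^3*y*z - x*y^3*z - x*y*z^3 - 4*x^2*y^2 + 5*x*y*z - y^2 - z^2 + 2
trace(b a^-1 b) = trace(b^2) * trace(a) - trace(b^2 a)   [inverse elimination on a] = x*y^2 - y*z - x
trace(b a b^2) = trace(b) * trace(b a b) - trace(b a)   [square of b] = y^2*z - x*y - z
trace(b a^-1 b a b) = trace(b a b^2) * trace(a) - trace(b a b^2 a)   [inverse elimination on a] = x*y^2*z - x^2*y - y*z^2 + y
trace(a^-1 b a^-1 b a b) = trace(b a^-1 b a b) * trace(a) - trace(b a^-1 b a b a)   [inverse elimination on a] = x^2*y^2*z - x^3*y - 2*x*y*z^2 + x^2*z + z^3 + 2*x*y - 3*z
trace(b a^-1 b a b^-1 a^-1) = trace(a^-1 b a^-1 b a) * trace(b) - trace(a^-1 b a^-1 b a b)   [inverse elimination on b] = -x^2*y^2*z + x^3*y + x*y^3 + 2*x*y*z^2 - x^2*z - y^2*z - z^3 - 3*x*y + 3*z
trace(b^-1 a^-2 b a^-1 b a) = trace(b a^-1 b a b^-1 a^-1) * trace(a) - trace(b a^-1 b a b^-1)   [inverse elimination on a] = -x^3*y^2*z + x^4*y + x^2*y^3 + 2*x^2*y*z^2 - x^3*z - x*y^2*z - x*z^3 - 3*x^2*y + 3*x*z - y
trace(a b^-3 a^-2 b a^-1 b) = trace(b^-1 a^-2 b a^-1 b a b^-1) * trace(b) - trace(b^-1 a^-2 b a^-1 b a)   [inverse elimination on b] = -x^3*y^4*z + x^4*y^3 + x^2*y^5 + 2*x^2*y^3*z^2 - x*y^4*z - x*y^2*z^3 - x^4*y - 5*x^2*y^3 - 2*x^2*y*z^2 + x^3*z + 6*x*y^2*z + x*z^3 + 3*x^2*y - y^3 - y*z^2 - 3*x*z + 3*y
trace(a^-2 b a^-1 b^-1 a b^-3) = trace(a b^-3 a^-2 b a^-1) * trace(b) - trace(a b^-3 a^-2 b a^-1 b)   [inverse elimination on b] = x^3*y^4*z - x^4*y^3 - x^2*y^5 - 2*x^2*y^3*z^2 + x*y^4*z + x*y^2*z^3 + x^4*y + 5*x^2*y^3 + 2*x^2*y*z^2 - x^3*z - 5*x*y^2*z - x*z^3 - 4*x^2*y + y*z^2 + 3*x*z - y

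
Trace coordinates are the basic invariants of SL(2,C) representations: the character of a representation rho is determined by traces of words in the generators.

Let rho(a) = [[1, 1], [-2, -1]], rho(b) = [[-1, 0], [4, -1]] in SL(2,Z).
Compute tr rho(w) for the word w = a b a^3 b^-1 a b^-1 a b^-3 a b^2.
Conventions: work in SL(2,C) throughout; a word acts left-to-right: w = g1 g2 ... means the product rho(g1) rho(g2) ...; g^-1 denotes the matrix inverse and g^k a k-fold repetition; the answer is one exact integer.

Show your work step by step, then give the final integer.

-5896

rho(a) = [[1, 1], [-2, -1]]
... * rho(b) = [[-1, 0], [4, -1]]  ->  [[3, -1], [-2, 1]]
... * rho(a) = [[1, 1], [-2, -1]]  ->  [[5, 4], [-4, -3]]
... * rho(a) = [[1, 1], [-2, -1]]  ->  [[-3, 1], [2, -1]]
... * rho(a) = [[1, 1], [-2, -1]]  ->  [[-5, -4], [4, 3]]
... * rho(b^-1) = [[-1, 0], [-4, -1]]  ->  [[21, 4], [-16, -3]]
... * rho(a) = [[1, 1], [-2, -1]]  ->  [[13, 17], [-10, -13]]
... * rho(b^-1) = [[-1, 0], [-4, -1]]  ->  [[-81, -17], [62, 13]]
... * rho(a) = [[1, 1], [-2, -1]]  ->  [[-47, -64], [36, 49]]
... * rho(b^-1) = [[-1, 0], [-4, -1]]  ->  [[303, 64], [-232, -49]]
... * rho(b^-1) = [[-1, 0], [-4, -1]]  ->  [[-559, -64], [428, 49]]
... * rho(b^-1) = [[-1, 0], [-4, -1]]  ->  [[815, 64], [-624, -49]]
... * rho(a) = [[1, 1], [-2, -1]]  ->  [[687, 751], [-526, -575]]
... * rho(b) = [[-1, 0], [4, -1]]  ->  [[2317, -751], [-1774, 575]]
... * rho(b) = [[-1, 0], [4, -1]]  ->  [[-5321, 751], [4074, -575]]
tr = -5321 + -575 = -5896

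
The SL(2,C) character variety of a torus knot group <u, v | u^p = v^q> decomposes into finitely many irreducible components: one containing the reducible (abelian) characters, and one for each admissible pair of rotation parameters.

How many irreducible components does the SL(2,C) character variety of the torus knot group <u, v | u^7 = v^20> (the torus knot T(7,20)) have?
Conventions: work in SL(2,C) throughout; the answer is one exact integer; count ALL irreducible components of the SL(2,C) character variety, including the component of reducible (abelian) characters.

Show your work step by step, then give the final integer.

Gamma = < u, v | u^7 = v^20 > (torus knot T(7,20)); the central element u^7 = v^20 acts as +I or -I in any irreducible SL(2,C) representation.
This locks tr(u) to 2*cos(pi*alpha/7), alpha in 1..6, and tr(v) to 2*cos(pi*beta/20), beta in 1..19, on each component of irreducible characters.
Consistency of u^7 = (-1)^alpha I with v^20 = (-1)^beta I forces alpha = beta (mod 2).
Counting: 3 odd alphas x 10 odd betas + 3 even alphas x 9 even betas = 30 + 27 = 57.
Total: 57 irreducible-character components + 1 reducible (abelian) component = 58.

58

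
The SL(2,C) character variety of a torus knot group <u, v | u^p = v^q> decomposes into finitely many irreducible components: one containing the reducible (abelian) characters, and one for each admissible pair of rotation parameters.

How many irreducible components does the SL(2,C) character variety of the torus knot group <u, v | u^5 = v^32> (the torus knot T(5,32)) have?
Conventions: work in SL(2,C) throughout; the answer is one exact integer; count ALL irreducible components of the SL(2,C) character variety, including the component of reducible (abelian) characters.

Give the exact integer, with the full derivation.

For T(5,32): irreducibility forces the central element u^5 = v^32 to one of +I, -I.
So on each irreducible component the traces are pinned: tr(u) = 2*cos(pi*alpha/5) with 1 <= alpha <= 4, tr(v) = 2*cos(pi*beta/32) with 1 <= beta <= 31.
u^5 = (-1)^alpha I and v^32 = (-1)^beta I must agree, so alpha and beta have equal parity.
Enumerate parity-matched pairs: 2*16 odd-odd plus 2*15 even-even gives 62.
That is 62 components of irreducible characters, and with the reducible (abelian) component the total is 63.

63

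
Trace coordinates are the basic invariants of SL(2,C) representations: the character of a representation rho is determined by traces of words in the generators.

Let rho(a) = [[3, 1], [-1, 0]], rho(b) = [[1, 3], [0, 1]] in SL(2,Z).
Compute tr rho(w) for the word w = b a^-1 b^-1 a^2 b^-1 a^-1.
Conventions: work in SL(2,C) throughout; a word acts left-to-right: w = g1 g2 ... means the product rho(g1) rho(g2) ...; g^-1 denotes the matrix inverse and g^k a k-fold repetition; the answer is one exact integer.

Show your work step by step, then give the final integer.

rho(b) = [[1, 3], [0, 1]]
... * rho(a^-1) = [[0, -1], [1, 3]]  ->  [[3, 8], [1, 3]]
... * rho(b^-1) = [[1, -3], [0, 1]]  ->  [[3, -1], [1, 0]]
... * rho(a) = [[3, 1], [-1, 0]]  ->  [[10, 3], [3, 1]]
... * rho(a) = [[3, 1], [-1, 0]]  ->  [[27, 10], [8, 3]]
... * rho(b^-1) = [[1, -3], [0, 1]]  ->  [[27, -71], [8, -21]]
... * rho(a^-1) = [[0, -1], [1, 3]]  ->  [[-71, -240], [-21, -71]]
tr = -71 + -71 = -142

-142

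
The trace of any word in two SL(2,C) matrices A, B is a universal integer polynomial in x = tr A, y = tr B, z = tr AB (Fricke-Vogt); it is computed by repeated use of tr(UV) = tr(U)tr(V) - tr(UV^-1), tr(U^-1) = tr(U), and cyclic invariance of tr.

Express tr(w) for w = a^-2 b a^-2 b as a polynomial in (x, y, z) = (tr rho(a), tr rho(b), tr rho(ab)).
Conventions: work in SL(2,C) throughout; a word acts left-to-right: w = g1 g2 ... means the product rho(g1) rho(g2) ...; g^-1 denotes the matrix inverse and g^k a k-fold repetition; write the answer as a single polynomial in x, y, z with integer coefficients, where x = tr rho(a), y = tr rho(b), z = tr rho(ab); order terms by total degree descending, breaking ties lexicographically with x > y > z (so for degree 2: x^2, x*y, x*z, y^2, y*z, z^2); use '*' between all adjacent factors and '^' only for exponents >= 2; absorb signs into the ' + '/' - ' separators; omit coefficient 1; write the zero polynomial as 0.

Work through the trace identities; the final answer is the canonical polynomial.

x^4*y^2 - 2*x^3*y*z - 2*x^2*y^2 + x^2*z^2 + 2*x*y*z + y^2 - 2

so tr(b^2) = tr(b) * tr(b) - tr(1)  (reduce the b square) = y^2 - 2
tr(b^2 a) = tr(b) * tr(a b) - tr(a)  (reduce the b square) = y*z - x
tr(b a^-1 b) = tr(b^2) * tr(a) - tr(b^2 a)  (eliminate a^-1) = x*y^2 - y*z - x
tr(b a b a) = tr(b a) * tr(b a) - tr(1)  (split on b) = z^2 - 2
tr(b a^-1 b a) = tr(b a b) * tr(a) - tr(b a b a)  (eliminate a^-1) = x*y*z - x^2 - z^2 + 2
tr(a^-1 b a^-1 b) = tr(b a^-1 b) * tr(a) - tr(b a^-1 b a)  (eliminate a^-1) = x^2*y^2 - 2*x*y*z + z^2 - 2
so tr(b a^-2 b a^-1) = tr(a^-1 b a^-1 b) * tr(a) - tr(a^-1 b a^-1 b a)  (eliminate a^-1) = x^3*y^2 - 2*x^2*y*z - x*y^2 + x*z^2 + y*z - x
tr(b a^-2 b) = tr(b^2 a^-1) * tr(a) - tr(b^2)  (eliminate a^-1) = x^2*y^2 - x*y*z - x^2 - y^2 + 2
reduce: tr(a^-2 b a^-2 b) = tr(b a^-2 b a^-1) * tr(a) - tr(b a^-2 b)  (eliminate a^-1) = x^4*y^2 - 2*x^3*y*z - 2*x^2*y^2 + x^2*z^2 + 2*x*y*z + y^2 - 2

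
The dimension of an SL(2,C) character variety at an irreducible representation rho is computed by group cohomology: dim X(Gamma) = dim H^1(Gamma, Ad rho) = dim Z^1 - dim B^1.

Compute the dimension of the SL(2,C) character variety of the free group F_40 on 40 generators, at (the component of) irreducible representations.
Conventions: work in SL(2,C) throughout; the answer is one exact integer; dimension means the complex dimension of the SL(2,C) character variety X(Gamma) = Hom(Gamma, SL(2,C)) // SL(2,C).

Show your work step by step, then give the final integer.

The free group F_40: 40 generators, no relators.
So Z^1 = (sl_2)^40 in full: dim Z^1 = 120.
At an irreducible rho the centralizer of the image in sl_2 is 0, so the coboundary map sl_2 -> Z^1 is injective: dim B^1 = 3.
dim H^1 = 120 - 3 = 117, which is dim X.

117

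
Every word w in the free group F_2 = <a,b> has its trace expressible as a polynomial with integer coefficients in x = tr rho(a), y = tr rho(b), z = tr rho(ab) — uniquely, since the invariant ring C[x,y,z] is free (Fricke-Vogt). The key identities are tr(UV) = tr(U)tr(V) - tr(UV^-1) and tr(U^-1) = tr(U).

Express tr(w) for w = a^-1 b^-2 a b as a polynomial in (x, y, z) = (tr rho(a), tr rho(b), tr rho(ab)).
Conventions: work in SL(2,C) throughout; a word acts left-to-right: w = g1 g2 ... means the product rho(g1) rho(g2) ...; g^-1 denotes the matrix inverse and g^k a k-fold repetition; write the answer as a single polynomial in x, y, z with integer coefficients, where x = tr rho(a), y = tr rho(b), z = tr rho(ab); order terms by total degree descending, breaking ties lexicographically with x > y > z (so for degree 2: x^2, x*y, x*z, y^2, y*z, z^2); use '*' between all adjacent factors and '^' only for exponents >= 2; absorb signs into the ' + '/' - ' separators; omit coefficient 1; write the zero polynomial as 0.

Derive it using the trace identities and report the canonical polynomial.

-x*y^2*z + x^2*y + y^3 + y*z^2 - 3*y

trace(b a b) = trace(b)*trace(a b) - trace(a)  (reduce the b square) = y*z - x
trace(b a b a) = trace(b a)*trace(b a) - trace(1)  (split on b) = z^2 - 2
trace(a b a^-1 b) = trace(b a b)*trace(a) - trace(b a b a)  (eliminate a^-1) = x*y*z - x^2 - z^2 + 2
trace(a b a^-1 b^-1) = trace(a b a^-1)*trace(b) - trace(a b a^-1 b)  (eliminate b^-1) = -x*y*z + x^2 + y^2 + z^2 - 2
trace(a^-1 b^-2 a b) = trace(a b a^-1 b^-1)*trace(b) - trace(a b a^-1)  (eliminate b^-1) = -x*y^2*z + x^2*y + y^3 + y*z^2 - 3*y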